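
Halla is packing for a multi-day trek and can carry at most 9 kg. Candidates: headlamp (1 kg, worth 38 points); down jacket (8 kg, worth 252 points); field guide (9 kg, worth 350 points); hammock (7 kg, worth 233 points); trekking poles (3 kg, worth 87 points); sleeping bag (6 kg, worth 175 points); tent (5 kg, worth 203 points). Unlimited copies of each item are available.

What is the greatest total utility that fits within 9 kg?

355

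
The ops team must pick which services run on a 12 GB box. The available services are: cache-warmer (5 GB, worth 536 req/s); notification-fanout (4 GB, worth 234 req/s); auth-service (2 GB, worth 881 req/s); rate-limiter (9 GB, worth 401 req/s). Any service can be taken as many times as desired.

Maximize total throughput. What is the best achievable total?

Best packing: 6×auth-service — 12 GB, 5286 total.
Every other selection either busts 12 GB or fails to beat 5286.

5286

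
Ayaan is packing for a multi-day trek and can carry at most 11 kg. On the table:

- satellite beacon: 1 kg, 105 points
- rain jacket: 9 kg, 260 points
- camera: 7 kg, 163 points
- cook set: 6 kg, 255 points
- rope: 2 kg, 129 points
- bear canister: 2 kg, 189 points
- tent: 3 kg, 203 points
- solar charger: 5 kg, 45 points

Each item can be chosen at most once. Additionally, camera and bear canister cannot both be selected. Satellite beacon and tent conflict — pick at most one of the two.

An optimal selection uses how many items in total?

4

The maximum utility within 11 kg is 678.
For example satellite beacon + cook set + rope + bear canister achieves it, using 11 kg.
Every optimal selection uses 4 items.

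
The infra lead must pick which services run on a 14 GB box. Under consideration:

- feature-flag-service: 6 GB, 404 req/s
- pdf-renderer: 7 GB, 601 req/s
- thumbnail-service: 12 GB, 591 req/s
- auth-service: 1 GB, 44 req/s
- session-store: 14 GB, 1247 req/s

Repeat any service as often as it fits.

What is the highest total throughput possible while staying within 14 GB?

Density check — session-store 89.07, pdf-renderer 85.86, feature-flag-service 67.33 are the best per GB.
Best packing: session-store — 14 GB, 1247 total.
No other feasible combination exceeds 1247.

1247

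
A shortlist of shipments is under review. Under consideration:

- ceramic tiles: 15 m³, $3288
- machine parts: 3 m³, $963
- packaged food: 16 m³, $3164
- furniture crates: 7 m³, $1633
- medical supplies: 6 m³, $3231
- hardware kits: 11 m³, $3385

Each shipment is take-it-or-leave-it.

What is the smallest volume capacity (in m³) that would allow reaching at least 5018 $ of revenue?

Need the lightest bundle worth ≥ 5018.
Taking machine parts + furniture crates + medical supplies gives 5827 (≥ 5018) for 16 m³.
Below 16 m³ the best achievable stays under 5018.

16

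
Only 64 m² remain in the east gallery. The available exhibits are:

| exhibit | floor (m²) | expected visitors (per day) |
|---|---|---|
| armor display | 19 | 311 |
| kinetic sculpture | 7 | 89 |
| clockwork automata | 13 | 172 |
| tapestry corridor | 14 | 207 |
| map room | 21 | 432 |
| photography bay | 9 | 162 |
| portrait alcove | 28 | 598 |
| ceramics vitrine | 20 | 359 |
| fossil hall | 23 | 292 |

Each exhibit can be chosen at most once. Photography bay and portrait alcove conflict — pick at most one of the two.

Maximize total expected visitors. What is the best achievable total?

1237

Tapestry corridor + map room + portrait alcove uses 63 of the 64 m² and totals 1237.
Every other selection either busts 64 m² or breaks a pairing rule or fails to beat 1237.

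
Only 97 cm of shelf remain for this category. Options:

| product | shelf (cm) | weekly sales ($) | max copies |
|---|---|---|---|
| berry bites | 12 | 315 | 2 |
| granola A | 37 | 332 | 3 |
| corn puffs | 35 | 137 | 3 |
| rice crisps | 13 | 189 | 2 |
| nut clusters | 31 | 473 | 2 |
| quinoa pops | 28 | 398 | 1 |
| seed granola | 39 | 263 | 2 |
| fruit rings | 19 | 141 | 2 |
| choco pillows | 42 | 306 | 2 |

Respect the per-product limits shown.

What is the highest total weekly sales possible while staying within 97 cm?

1690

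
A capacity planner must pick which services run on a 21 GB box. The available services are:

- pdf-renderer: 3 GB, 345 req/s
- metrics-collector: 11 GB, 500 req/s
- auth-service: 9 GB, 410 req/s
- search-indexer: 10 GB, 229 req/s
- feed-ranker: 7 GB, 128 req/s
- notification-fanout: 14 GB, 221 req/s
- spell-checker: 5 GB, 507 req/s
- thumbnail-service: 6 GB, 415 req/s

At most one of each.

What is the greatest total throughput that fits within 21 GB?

1395

Best packing: pdf-renderer + feed-ranker + spell-checker + thumbnail-service — 21 GB, 1395 total.
Every other selection either busts 21 GB or fails to beat 1395.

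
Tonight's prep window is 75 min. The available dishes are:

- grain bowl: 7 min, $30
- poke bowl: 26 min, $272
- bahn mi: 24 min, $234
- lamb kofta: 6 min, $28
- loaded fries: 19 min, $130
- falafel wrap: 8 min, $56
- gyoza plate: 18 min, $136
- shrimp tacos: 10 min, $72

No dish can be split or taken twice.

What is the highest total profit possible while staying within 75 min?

672

Greedy by ratio would take poke bowl + bahn mi + lamb kofta + gyoza plate: 74 min used, total 670.
Dropping lamb kofta frees 6 min; slotting in grain bowl (7 min) lifts the total to 672 at 75 min.
That's the maximum — no swap from here does better than 672.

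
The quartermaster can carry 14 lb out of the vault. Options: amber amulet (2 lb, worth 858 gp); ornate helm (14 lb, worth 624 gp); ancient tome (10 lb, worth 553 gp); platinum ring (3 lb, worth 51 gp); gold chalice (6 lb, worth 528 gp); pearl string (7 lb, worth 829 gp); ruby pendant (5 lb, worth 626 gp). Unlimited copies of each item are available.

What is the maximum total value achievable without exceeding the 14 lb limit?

6006

By value per lb: amber amulet 429.00, ruby pendant 125.20, pearl string 118.43, gold chalice 88.00 lead.
7×amber amulet uses 14 of the 14 lb and totals 6006.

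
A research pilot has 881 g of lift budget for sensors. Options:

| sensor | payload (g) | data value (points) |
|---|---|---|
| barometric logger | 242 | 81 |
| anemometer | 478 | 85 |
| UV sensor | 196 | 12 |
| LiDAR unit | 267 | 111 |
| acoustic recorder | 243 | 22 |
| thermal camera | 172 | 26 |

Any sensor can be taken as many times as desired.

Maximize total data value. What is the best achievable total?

333

Taking 3×LiDAR unit: 801 g used, 333 in data value.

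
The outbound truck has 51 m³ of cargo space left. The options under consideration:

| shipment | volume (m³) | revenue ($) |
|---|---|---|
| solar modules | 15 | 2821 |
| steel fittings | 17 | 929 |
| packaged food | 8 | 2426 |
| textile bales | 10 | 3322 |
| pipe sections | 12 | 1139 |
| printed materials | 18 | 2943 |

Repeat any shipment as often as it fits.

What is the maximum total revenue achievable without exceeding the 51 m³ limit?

16610

Density check — textile bales 332.20, packaged food 303.25, solar modules 188.07 are the best per m³.
Best packing: 5×textile bales — 50 m³, 16610 total.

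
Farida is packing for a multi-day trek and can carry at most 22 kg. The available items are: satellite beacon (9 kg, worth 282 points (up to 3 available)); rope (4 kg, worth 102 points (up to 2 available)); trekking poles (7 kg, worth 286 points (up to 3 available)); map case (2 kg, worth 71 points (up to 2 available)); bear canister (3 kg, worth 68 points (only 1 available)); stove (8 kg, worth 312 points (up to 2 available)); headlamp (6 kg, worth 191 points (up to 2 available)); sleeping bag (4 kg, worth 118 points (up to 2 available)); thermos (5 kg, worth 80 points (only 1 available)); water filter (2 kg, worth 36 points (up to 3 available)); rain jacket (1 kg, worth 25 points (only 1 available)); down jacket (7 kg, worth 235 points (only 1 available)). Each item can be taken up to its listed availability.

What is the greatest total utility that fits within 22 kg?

884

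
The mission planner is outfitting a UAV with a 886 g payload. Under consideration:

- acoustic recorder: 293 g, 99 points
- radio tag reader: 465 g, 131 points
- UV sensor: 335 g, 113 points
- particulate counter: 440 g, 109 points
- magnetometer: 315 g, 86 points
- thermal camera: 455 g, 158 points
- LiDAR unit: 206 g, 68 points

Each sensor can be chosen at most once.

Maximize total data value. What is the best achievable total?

280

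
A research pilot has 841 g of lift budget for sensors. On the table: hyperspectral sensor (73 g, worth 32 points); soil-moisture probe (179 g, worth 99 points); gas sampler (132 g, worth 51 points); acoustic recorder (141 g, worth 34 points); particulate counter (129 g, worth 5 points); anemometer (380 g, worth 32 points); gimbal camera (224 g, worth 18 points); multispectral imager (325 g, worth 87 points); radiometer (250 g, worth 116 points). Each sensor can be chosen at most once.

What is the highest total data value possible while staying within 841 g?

334

Ranking by ratio (data value/g): soil-moisture probe 0.55, radiometer 0.46, hyperspectral sensor 0.44, gas sampler 0.39.
Greedy by ratio would take hyperspectral sensor + soil-moisture probe + gas sampler + acoustic recorder + radiometer: 775 g used, total 332.
Dropping gas sampler and acoustic recorder frees 273 g; slotting in multispectral imager (325 g) lifts the total to 334 at 827 g.
An exhaustive check of the 512 subsets confirms 334.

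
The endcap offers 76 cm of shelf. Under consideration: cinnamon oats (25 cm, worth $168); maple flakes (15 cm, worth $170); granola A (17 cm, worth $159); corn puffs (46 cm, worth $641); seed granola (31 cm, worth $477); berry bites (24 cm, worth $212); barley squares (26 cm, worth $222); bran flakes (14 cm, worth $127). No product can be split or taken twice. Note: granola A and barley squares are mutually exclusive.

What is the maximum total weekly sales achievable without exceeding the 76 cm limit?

938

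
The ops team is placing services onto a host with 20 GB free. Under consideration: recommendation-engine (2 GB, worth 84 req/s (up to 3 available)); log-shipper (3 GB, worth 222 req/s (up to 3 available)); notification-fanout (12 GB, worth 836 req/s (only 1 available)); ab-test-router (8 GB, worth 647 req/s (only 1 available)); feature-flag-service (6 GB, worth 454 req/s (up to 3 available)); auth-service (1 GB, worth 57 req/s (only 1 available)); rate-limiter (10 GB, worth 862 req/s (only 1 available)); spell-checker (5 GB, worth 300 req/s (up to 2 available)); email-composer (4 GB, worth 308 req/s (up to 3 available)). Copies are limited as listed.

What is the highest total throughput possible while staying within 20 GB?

1624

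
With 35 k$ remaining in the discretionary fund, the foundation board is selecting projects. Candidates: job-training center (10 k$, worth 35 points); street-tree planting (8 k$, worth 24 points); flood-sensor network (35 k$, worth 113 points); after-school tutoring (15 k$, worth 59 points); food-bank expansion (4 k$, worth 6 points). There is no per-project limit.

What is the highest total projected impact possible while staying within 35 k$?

129

Ranking by ratio (projected impact/k$): after-school tutoring 3.93, job-training center 3.50, flood-sensor network 3.23.
Greedy by ratio would take 2×after-school tutoring + food-bank expansion: 34 k$ used, total 124.
The 19 k$ tied up in after-school tutoring and food-bank expansion is better spent on 2×job-training center — total rises to 129 (35 k$).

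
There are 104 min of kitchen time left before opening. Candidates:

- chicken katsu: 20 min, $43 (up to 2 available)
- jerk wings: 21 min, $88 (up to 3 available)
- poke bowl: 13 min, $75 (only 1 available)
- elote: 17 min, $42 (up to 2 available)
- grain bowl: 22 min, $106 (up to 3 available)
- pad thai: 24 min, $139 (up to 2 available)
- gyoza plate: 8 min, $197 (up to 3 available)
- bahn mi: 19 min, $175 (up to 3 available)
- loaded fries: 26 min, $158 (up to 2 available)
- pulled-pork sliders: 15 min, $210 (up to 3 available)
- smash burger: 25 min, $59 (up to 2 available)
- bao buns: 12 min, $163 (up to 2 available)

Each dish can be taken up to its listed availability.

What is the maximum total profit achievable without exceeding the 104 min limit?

1559

Density check — gyoza plate 24.62, pulled-pork sliders 14.00, bao buns 13.58 are the best per min.
Taking the top-ratio dishes first gives 3×gyoza plate + 3×pulled-pork sliders + 2×bao buns for 1547 (93 min).
Dropping bao buns frees 12 min; slotting in bahn mi (19 min) lifts the total to 1559 at 100 min.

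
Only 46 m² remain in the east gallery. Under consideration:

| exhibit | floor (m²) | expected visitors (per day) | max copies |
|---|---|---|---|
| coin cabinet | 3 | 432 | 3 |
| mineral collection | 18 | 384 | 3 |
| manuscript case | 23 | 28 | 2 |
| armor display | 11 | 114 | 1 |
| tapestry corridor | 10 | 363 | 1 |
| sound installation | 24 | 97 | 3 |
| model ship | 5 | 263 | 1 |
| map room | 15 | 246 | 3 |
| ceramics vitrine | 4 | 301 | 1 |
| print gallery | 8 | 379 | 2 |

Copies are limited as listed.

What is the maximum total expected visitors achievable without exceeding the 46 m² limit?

2981

The ratio ordering already packs tightly: 3×coin cabinet + tapestry corridor + model ship + ceramics vitrine + 2×print gallery, 44 m², 2981.
Nothing else within 46 m² beats 2981.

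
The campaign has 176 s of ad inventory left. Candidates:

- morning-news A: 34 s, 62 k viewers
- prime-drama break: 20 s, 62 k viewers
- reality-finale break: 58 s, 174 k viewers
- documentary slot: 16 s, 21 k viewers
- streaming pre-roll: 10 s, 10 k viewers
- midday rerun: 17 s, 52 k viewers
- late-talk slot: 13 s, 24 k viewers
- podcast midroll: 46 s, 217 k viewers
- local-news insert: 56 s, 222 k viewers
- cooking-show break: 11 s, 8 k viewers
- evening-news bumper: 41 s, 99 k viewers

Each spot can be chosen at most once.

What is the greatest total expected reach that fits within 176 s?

By expected reach per s: podcast midroll 4.72, local-news insert 3.96, prime-drama break 3.10 lead.
Taking the top-ratio spots first gives prime-drama break + documentary slot + midday rerun + late-talk slot + podcast midroll + local-news insert for 598 (168 s).
Replace prime-drama break and documentary slot and midday rerun with reality-finale break: the trade gains 39 net, giving 637 at 173 s.
Every other selection either busts 176 s or fails to beat 637.

637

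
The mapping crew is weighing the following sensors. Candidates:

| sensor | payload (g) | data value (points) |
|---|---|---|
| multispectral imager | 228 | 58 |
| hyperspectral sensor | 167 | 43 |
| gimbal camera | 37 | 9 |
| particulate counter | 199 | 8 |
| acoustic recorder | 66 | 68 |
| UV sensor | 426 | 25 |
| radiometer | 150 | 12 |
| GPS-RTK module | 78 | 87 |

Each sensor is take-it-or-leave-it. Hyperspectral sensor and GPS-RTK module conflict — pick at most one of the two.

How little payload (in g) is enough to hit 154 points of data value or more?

144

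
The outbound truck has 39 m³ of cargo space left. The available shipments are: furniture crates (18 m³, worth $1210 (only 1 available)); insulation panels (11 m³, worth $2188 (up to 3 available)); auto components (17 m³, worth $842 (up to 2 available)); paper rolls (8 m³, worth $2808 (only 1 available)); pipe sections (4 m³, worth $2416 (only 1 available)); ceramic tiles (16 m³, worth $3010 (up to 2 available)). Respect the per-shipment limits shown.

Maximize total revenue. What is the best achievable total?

Ranking by ratio (revenue/m³): pipe sections 604.00, paper rolls 351.00, insulation panels 198.91, ceramic tiles 188.12.
A density-first pass picks 2×insulation panels + paper rolls + pipe sections — 9600 at 34 m³.
Replace insulation panels with ceramic tiles: the trade gains 822 net, giving 10422 at 39 m³.
That's the maximum — no swap from here does better than 10422.

10422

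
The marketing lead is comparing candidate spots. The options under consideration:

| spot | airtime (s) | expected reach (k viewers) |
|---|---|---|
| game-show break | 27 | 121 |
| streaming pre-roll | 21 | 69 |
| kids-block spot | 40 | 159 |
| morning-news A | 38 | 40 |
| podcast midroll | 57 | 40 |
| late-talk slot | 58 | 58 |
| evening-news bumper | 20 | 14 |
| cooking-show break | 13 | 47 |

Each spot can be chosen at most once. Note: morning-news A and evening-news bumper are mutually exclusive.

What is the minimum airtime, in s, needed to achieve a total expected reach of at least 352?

Minimise s subject to total expected reach ≥ 352.
game-show break + streaming pre-roll + kids-block spot + cooking-show break reaches 396 using 101 s.
Below 101 s the best achievable stays under 352.

101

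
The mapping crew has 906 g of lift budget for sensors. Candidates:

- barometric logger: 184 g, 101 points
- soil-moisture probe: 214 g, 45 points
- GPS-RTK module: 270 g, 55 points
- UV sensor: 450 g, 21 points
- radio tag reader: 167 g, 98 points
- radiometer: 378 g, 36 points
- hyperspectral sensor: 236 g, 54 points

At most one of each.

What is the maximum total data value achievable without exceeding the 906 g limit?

308

Taking the top-ratio sensors first gives barometric logger + soil-moisture probe + radio tag reader + hyperspectral sensor for 298 (801 g).
The 214 g tied up in soil-moisture probe is better spent on GPS-RTK module — total rises to 308 (857 g).
The closest alternative, barometric logger + soil-moisture probe + GPS-RTK module + radio tag reader, reaches only 299.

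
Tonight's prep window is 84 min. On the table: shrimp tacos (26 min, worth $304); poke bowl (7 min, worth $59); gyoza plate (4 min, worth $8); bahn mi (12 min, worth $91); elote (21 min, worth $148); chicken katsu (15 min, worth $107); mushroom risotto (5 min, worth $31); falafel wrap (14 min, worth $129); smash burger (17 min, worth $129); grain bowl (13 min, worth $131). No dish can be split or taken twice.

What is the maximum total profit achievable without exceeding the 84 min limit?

Ranking by ratio (profit/min): shrimp tacos 11.69, grain bowl 10.08, falafel wrap 9.21.
The ratio heuristic lands on shrimp tacos + poke bowl + mushroom risotto + falafel wrap + smash burger + grain bowl (783) but leaves 2 min idle.
The 12 min tied up in poke bowl and mushroom risotto is better spent on bahn mi — total rises to 784 (82 min).
That's the maximum — no swap from here does better than 784.

784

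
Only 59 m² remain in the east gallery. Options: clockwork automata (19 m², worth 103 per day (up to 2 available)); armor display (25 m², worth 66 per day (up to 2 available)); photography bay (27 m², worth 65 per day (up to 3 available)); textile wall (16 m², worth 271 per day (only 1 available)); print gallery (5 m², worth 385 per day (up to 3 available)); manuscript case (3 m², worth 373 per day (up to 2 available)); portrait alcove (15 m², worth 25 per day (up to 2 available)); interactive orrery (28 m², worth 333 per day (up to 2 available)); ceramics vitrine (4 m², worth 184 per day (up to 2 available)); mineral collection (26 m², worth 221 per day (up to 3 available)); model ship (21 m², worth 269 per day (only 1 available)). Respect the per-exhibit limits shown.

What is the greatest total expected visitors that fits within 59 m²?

The ratio heuristic lands on textile wall + 3×print gallery + 2×manuscript case + 2×ceramics vitrine (2540) but leaves 14 m² idle.
Replace textile wall with interactive orrery: the trade gains 62 net, giving 2602 at 57 m².
No other feasible combination exceeds 2602.

2602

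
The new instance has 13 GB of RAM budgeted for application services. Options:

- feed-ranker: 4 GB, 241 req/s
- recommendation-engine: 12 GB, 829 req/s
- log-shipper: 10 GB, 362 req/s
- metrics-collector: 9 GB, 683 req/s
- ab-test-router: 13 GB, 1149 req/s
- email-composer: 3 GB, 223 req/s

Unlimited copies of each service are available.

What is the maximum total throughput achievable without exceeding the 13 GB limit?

1149

Taking ab-test-router: 13 GB used, 1149 in throughput.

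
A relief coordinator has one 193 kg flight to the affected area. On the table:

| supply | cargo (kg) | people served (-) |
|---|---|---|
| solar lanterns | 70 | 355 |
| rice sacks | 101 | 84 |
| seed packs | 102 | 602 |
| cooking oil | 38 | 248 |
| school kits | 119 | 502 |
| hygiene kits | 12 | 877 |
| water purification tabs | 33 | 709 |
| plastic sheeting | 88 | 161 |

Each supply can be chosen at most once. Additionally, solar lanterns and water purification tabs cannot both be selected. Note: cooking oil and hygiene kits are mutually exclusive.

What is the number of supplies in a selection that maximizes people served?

Optimal total is 2188.
One optimal bundle: seed packs + hygiene kits + water purification tabs (147 kg).
All optima have 3 supplies.

3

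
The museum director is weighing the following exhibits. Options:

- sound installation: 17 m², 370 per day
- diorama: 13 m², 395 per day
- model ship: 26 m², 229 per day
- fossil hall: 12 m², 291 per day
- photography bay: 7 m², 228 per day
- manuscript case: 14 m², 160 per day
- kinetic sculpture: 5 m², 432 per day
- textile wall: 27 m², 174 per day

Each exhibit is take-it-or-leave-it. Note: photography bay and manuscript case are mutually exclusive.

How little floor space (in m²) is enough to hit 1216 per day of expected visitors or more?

Minimise m² subject to total expected visitors ≥ 1216.
diorama + fossil hall + photography bay + kinetic sculpture reaches 1346 using 37 m².
Below 37 m² the best achievable stays under 1216.

37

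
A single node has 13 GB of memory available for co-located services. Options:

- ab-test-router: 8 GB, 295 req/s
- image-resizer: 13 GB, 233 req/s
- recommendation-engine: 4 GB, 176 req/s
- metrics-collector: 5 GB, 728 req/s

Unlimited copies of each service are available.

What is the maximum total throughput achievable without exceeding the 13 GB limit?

By throughput per GB: metrics-collector 145.60, recommendation-engine 44.00, ab-test-router 36.88 lead.
2×metrics-collector uses 10 of the 13 GB and totals 1456.

1456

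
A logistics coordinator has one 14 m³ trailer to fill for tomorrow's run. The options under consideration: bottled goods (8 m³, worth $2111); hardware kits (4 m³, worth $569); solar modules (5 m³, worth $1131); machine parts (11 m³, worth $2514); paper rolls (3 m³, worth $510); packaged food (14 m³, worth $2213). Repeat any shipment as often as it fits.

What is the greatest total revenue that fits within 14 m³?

The ratio ordering already packs tightly: bottled goods + solar modules, 13 m³, 3242.

3242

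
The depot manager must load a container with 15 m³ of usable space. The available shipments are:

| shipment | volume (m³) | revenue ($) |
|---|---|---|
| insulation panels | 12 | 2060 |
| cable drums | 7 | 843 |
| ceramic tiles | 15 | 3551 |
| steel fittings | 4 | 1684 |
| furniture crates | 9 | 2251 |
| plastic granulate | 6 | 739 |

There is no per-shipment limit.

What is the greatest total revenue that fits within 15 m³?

Best packing: 3×steel fittings — 12 m³, 5052 total.
Nothing else within 15 m³ beats 5052.

5052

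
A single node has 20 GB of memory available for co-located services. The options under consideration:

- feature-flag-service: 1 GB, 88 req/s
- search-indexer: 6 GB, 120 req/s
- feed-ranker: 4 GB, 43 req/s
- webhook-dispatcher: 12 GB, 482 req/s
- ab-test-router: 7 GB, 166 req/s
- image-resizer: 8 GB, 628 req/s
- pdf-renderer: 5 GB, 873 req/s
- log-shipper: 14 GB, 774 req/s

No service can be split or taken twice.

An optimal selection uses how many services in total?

3

The maximum throughput within 20 GB is 1735.
For example feature-flag-service + pdf-renderer + log-shipper achieves it, using 20 GB.
Every optimal selection uses 3 services.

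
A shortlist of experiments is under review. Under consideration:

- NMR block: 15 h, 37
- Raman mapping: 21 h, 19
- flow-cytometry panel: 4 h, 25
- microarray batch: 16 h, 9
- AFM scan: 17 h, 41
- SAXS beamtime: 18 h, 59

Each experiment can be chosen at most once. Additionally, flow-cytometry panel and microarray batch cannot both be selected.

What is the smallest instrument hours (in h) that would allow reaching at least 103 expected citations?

36

Look for the lowest-instrument combination reaching 103.
NMR block + flow-cytometry panel + AFM scan: 103 expected citations at 36 h.
Below 36 h the best achievable stays under 103.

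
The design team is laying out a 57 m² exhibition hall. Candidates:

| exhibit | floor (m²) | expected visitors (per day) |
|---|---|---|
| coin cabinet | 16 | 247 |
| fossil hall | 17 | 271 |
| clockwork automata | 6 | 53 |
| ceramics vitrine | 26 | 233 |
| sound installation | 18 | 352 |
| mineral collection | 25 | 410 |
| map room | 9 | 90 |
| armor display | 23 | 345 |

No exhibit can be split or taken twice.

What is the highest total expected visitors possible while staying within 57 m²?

A density-first pass picks sound installation + mineral collection + map room — 852 at 52 m².
Dropping mineral collection and map room frees 34 m²; slotting in coin cabinet + armor display (39 m²) lifts the total to 944 at 57 m².
No other feasible combination exceeds 944.

944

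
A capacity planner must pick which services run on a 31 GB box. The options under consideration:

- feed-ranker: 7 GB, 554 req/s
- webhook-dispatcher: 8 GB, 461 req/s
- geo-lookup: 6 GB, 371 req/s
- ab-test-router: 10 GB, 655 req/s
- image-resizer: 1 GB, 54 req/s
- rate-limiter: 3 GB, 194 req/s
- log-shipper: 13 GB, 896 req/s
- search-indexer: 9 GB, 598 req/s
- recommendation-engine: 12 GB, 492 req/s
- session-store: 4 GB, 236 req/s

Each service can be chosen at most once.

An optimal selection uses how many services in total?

Optimal total is 2159.
feed-ranker + ab-test-router + image-resizer + log-shipper hits 2159 at 31 GB.
Every optimal selection uses 4 services.

4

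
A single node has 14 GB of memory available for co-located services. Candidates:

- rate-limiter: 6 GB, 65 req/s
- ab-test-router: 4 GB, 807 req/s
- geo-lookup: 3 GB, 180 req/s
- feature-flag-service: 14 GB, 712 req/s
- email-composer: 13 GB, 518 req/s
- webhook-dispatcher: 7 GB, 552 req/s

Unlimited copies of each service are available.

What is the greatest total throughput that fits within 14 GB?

Ranking by ratio (throughput/GB): ab-test-router 201.75, webhook-dispatcher 78.86, geo-lookup 60.00.
Best packing: 3×ab-test-router — 12 GB, 2421 total.
That's the maximum — no swap from here does better than 2421.

2421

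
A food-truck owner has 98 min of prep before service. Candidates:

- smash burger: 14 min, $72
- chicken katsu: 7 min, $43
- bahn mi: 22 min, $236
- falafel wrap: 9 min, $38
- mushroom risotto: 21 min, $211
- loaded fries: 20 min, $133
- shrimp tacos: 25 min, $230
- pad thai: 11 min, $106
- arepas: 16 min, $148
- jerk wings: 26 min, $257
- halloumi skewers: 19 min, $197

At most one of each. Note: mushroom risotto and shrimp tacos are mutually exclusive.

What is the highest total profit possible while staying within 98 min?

A density-first pass picks chicken katsu + bahn mi + mushroom risotto + jerk wings + halloumi skewers — 944 at 95 min.
Dropping chicken katsu and halloumi skewers frees 26 min; slotting in pad thai + arepas (27 min) lifts the total to 958 at 96 min.
An exhaustive check of the 2048 subsets confirms 958.

958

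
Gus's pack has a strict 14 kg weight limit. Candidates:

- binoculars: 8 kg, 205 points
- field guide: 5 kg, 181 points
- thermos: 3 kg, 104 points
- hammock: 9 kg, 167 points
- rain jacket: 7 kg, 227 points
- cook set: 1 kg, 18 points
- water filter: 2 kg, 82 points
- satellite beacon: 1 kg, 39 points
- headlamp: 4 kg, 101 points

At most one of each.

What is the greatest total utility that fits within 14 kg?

490

Greedy by ratio would take field guide + thermos + cook set + water filter + satellite beacon: 12 kg used, total 424.
Dropping thermos and cook set and satellite beacon frees 5 kg; slotting in rain jacket (7 kg) lifts the total to 490 at 14 kg.
No other feasible combination exceeds 490.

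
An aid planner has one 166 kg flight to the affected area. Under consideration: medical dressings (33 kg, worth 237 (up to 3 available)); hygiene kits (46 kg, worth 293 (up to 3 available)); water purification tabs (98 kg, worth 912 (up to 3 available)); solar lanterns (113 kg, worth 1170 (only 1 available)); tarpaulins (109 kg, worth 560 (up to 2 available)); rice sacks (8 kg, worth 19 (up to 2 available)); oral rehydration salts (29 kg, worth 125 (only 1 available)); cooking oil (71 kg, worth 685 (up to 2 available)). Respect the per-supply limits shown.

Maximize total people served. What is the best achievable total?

A density-first pass picks medical dressings + solar lanterns + 2×rice sacks — 1445 at 162 kg.
Replace medical dressings and 2×rice sacks with hygiene kits: the trade gains 18 net, giving 1463 at 159 kg.
The spare 7 kg is too small for any remaining supply, and no exchange beats 1463.

1463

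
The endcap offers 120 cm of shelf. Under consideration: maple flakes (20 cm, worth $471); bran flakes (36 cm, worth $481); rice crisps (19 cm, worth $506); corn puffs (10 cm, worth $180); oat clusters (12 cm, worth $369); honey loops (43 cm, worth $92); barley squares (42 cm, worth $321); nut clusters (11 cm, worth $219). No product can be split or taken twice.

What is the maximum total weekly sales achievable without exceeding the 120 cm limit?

2226

The ratio ordering already packs tightly: maple flakes + bran flakes + rice crisps + corn puffs + oat clusters + nut clusters, 108 cm, 2226.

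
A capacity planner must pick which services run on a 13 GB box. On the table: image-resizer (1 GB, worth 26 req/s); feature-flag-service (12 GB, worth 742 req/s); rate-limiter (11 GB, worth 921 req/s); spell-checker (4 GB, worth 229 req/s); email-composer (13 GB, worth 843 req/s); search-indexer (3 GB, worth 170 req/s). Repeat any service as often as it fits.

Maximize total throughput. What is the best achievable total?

973

By throughput per GB: rate-limiter 83.73, email-composer 64.85, feature-flag-service 61.83 lead.
The ratio ordering already packs tightly: 2×image-resizer + rate-limiter, 13 GB, 973.
That's the maximum — no swap from here does better than 973.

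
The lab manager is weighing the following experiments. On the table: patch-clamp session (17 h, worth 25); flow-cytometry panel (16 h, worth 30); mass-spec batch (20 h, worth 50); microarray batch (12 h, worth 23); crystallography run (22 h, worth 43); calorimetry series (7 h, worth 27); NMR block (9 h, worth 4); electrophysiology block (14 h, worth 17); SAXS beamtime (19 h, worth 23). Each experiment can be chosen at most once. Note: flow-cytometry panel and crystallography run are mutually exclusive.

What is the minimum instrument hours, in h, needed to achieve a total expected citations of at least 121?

55

Need the lightest bundle worth ≥ 121.
flow-cytometry panel + mass-spec batch + microarray batch + calorimetry series reaches 130 using 55 h.
Below 55 h the best achievable stays under 121.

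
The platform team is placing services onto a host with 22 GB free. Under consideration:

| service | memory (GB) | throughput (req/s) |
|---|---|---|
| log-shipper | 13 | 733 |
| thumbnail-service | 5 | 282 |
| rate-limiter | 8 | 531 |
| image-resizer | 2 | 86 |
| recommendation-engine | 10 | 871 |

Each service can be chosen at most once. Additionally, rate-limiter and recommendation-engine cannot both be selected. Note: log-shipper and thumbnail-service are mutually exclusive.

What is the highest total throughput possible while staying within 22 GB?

1264

Best packing: log-shipper + rate-limiter — 21 GB, 1264 total.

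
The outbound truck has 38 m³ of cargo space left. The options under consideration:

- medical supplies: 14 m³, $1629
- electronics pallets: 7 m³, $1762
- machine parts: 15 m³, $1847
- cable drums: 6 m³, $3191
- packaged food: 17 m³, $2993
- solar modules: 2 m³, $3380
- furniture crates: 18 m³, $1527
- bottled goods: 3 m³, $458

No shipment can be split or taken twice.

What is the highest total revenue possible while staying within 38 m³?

11784

Density check — solar modules 1690.00, cable drums 531.83, electronics pallets 251.71 are the best per m³.
Electronics pallets + cable drums + packaged food + solar modules + bottled goods uses 35 of the 38 m³ and totals 11784.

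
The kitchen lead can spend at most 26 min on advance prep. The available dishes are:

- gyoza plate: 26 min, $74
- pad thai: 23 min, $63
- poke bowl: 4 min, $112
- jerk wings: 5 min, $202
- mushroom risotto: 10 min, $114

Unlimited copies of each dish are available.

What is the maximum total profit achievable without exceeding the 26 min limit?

1010

Density check — jerk wings 40.40, poke bowl 28.00, mushroom risotto 11.40 are the best per min.
5×jerk wings uses 25 of the 26 min and totals 1010.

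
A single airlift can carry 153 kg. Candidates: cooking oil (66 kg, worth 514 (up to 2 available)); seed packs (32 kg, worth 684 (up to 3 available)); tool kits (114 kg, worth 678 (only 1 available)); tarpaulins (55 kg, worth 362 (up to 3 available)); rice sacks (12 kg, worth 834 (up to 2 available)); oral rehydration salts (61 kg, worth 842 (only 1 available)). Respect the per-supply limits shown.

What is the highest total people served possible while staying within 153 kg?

3878

Greedy by ratio would take 3×seed packs + 2×rice sacks: 120 kg used, total 3720.
Dropping seed packs frees 32 kg; slotting in oral rehydration salts (61 kg) lifts the total to 3878 at 149 kg.
That's the maximum — no swap from here does better than 3878.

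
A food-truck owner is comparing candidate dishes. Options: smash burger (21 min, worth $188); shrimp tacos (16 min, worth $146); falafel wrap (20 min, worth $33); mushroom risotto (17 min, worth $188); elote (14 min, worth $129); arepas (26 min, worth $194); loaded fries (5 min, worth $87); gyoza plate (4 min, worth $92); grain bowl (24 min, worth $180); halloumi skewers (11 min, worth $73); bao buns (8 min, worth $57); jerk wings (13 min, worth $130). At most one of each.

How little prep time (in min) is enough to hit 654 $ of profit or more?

Minimise min subject to total profit ≥ 654.
smash burger + mushroom risotto + loaded fries + gyoza plate + jerk wings reaches 685 using 60 min.
No combination under 60 min hits 654.

60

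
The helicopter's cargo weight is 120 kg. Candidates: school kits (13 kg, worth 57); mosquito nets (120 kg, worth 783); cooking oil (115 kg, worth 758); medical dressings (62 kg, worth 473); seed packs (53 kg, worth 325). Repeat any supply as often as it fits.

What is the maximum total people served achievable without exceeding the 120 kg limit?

By people served per kg: medical dressings 7.63, cooking oil 6.59, mosquito nets 6.53 lead.
The ratio ordering already packs tightly: medical dressings + seed packs, 115 kg, 798.

798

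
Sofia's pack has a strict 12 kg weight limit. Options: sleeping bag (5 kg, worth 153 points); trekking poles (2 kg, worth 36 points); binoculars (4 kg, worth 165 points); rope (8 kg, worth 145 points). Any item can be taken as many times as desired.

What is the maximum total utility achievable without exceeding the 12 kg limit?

495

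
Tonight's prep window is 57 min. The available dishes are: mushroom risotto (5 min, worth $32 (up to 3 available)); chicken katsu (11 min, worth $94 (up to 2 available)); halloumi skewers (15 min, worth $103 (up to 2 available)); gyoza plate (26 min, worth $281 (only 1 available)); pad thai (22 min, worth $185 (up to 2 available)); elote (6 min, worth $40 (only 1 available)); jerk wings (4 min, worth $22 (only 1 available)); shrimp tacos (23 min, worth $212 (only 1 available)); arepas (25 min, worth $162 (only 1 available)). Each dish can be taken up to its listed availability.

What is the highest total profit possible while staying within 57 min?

533

Ranking by ratio (profit/min): gyoza plate 10.81, shrimp tacos 9.22, chicken katsu 8.55.
Gyoza plate + elote + shrimp tacos uses 55 of the 57 min and totals 533.
That's the maximum — no swap from here does better than 533.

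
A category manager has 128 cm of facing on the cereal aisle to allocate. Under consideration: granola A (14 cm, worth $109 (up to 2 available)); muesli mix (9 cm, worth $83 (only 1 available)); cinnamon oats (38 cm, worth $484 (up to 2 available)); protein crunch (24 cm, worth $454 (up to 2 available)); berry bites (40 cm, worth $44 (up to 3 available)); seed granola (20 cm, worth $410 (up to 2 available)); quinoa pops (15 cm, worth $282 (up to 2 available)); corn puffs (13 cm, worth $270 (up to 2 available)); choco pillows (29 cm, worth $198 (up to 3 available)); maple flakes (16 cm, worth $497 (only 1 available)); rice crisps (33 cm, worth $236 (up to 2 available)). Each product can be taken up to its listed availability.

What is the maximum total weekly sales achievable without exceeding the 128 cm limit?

Greedy by ratio would take protein crunch + 2×seed granola + quinoa pops + 2×corn puffs + maple flakes: 121 cm used, total 2593.
Dropping seed granola and corn puffs frees 33 cm; slotting in protein crunch + quinoa pops (39 cm) lifts the total to 2649 at 127 cm.

2649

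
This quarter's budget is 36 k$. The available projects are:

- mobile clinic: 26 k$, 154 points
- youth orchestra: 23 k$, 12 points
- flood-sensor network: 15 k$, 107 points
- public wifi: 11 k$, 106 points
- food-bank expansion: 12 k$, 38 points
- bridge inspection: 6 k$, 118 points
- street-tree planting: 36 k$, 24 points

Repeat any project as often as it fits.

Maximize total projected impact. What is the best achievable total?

708

6×bridge inspection uses 36 of the 36 k$ and totals 708.
That's the maximum — no swap from here does better than 708.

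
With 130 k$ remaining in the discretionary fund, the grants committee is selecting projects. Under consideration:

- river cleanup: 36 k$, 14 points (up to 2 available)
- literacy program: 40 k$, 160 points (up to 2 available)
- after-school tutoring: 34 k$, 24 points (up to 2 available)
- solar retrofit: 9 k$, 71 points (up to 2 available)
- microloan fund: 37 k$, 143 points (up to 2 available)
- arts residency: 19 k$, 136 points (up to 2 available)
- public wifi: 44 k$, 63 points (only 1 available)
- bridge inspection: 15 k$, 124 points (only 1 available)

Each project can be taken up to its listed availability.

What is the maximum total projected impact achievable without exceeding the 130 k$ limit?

705

Filling by ratio: literacy program + 2×solar retrofit + 2×arts residency + bridge inspection for 698, with 19 k$ left unused.
The 19 k$ tied up in arts residency is better spent on microloan fund — total rises to 705 (129 k$).
Every other selection either busts 130 k$ or exceeds an availability limit or fails to beat 705.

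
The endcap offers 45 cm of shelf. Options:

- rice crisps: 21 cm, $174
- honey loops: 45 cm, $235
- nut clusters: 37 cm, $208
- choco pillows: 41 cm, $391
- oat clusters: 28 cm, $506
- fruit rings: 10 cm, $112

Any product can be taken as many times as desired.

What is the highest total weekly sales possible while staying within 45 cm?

618

Ranking by ratio (weekly sales/cm): oat clusters 18.07, fruit rings 11.20, choco pillows 9.54.
Best packing: oat clusters + fruit rings — 38 cm, 618 total.
The spare 7 cm is too small for any remaining product, and no exchange beats 618.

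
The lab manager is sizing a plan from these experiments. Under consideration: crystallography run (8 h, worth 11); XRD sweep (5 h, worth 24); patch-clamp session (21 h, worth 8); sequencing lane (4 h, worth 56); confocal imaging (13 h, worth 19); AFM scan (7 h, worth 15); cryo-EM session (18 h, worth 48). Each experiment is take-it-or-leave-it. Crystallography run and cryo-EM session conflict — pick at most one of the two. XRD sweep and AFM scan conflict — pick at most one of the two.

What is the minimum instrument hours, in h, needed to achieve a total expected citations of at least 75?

Minimise h subject to total expected citations ≥ 75.
XRD sweep + sequencing lane reaches 80 using 9 h.
Below 9 h the best achievable stays under 75.

9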